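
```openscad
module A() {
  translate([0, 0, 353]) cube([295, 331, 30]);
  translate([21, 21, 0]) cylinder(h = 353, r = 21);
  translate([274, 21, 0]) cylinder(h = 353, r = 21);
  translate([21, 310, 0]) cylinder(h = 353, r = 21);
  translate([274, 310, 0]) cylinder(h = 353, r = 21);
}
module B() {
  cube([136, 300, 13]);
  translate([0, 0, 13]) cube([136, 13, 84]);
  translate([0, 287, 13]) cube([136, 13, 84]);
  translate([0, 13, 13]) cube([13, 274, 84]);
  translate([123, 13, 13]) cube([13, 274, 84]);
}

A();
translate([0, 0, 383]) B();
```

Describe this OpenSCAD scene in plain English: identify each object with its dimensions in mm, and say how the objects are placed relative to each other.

A is a four-legged stool. The seat is a 295×331×30 mm slab whose top surface is at z = 383 mm; four round legs, each 42 mm in diameter, run from the floor (z = 0) to the underside of the seat, each leg's axis is inset half a diameter from the nearest pair of seat edges (so the leg's bounding box is flush with the corner).

B is an open storage box with external size 136×300×97 mm and wall thickness 13 mm (the base is also 13 mm thick). The base covers the whole footprint; the four walls stand on the base, with the y-facing walls full-width and the x-facing walls fitting between their inner faces.

The open box is on top of the stool.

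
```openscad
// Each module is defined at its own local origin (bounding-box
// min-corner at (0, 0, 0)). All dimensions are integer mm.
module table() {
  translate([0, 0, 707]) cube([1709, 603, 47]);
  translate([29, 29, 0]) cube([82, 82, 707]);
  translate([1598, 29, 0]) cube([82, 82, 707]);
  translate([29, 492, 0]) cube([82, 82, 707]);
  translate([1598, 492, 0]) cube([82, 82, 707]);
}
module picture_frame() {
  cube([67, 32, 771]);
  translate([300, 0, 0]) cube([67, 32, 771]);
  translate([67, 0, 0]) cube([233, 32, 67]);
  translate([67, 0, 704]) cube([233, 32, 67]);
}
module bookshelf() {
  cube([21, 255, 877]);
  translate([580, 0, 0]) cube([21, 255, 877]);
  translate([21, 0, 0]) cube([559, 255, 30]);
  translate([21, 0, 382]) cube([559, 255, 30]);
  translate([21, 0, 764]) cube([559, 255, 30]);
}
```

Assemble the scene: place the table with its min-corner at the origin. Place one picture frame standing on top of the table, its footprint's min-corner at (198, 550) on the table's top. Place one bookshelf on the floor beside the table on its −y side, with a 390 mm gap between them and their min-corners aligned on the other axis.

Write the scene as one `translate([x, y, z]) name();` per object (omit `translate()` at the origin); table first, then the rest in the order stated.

table();
translate([198, 550, 754]) picture_frame();
translate([0, -645, 0]) bookshelf();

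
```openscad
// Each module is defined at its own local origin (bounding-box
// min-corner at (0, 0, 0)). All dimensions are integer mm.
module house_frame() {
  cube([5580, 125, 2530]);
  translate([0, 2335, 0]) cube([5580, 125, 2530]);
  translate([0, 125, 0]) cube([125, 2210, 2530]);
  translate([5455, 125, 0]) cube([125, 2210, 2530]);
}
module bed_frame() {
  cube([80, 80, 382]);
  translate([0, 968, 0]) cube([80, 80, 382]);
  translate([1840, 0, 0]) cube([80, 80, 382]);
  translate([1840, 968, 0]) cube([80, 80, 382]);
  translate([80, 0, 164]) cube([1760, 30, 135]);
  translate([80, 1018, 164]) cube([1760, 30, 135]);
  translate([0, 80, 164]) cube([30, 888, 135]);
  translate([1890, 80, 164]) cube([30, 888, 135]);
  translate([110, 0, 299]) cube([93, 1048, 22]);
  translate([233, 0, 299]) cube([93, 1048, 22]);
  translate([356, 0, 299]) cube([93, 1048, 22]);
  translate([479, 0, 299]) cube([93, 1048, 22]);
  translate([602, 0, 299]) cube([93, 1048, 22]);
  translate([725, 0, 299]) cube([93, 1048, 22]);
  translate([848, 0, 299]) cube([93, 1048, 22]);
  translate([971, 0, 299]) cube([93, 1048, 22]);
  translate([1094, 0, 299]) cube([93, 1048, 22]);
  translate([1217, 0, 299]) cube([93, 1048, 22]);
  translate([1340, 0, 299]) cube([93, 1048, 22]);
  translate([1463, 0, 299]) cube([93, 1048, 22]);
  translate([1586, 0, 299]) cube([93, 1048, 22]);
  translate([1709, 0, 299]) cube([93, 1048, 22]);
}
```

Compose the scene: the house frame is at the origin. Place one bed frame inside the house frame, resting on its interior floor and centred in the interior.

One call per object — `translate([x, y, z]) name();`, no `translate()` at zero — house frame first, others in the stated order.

house_frame();
translate([1830, 706, 0]) bed_frame();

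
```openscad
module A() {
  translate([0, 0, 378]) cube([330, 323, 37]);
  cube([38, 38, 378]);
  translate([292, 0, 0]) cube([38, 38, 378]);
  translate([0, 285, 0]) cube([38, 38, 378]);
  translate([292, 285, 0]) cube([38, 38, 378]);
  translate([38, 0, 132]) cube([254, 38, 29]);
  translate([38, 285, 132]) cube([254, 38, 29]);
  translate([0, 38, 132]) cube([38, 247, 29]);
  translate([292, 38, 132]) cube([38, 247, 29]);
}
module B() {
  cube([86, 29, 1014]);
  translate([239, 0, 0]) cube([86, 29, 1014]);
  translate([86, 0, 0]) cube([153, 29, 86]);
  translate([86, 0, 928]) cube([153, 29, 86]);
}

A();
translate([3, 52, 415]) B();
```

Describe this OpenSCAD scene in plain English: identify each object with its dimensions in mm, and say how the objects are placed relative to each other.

A is a four-legged stool. The seat is 330×323 mm, 37 mm thick, top at z = 415 mm. It stands on four square legs, each 38×38 mm in cross-section, from z = 0 to the seat underside, each flush with a corner of the seat. Four stretchers, 38 mm wide and 29 mm tall, connect adjacent legs with their undersides at z = 132 mm, each running between the inner faces of the legs it joins and aligned with the legs' outer faces on the other axis.

B is a rectangular picture frame lying in the x–z plane (depth along y). The opening is 153 mm wide (x) by 842 mm tall (z), surrounded by a border 86 mm wide on all four sides. The frame is 29 mm deep and is made of two full-height vertical stiles with two horizontal rails fitted between them.

The picture frame is on top of the stool.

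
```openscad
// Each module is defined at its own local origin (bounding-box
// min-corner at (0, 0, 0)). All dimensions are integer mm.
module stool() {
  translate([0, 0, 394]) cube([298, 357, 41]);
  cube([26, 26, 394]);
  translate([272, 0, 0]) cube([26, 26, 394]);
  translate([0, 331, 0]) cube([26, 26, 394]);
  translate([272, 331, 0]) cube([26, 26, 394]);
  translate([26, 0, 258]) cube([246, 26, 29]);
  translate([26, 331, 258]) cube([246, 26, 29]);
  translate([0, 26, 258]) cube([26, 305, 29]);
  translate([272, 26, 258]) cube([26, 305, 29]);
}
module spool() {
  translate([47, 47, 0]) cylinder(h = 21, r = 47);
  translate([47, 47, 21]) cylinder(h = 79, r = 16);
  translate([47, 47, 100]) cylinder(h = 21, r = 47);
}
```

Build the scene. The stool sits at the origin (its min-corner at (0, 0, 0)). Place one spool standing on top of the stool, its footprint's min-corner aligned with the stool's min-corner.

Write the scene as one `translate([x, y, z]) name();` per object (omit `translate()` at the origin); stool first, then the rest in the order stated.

stool();
translate([0, 0, 435]) spool();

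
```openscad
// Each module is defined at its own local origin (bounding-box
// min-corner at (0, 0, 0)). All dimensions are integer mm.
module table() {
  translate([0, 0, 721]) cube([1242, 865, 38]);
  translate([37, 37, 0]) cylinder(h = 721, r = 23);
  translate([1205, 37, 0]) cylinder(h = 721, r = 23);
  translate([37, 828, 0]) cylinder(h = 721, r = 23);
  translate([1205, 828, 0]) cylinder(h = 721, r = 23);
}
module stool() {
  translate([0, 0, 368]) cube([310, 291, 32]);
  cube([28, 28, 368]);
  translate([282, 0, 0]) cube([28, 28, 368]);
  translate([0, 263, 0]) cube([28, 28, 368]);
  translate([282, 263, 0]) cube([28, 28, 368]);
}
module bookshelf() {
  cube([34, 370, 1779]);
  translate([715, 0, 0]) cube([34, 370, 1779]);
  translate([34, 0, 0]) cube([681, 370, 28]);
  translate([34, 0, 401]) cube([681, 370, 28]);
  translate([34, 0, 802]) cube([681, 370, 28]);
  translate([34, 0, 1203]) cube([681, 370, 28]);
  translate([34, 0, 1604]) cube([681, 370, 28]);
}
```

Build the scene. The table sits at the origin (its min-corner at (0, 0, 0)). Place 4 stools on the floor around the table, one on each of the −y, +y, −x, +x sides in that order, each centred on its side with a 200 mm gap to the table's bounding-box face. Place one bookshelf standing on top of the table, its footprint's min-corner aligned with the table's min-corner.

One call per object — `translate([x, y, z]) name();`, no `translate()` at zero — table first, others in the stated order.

table();
translate([466, -491, 0]) stool();
translate([466, 1065, 0]) stool();
translate([-510, 287, 0]) stool();
translate([1442, 287, 0]) stool();
translate([0, 0, 759]) bookshelf();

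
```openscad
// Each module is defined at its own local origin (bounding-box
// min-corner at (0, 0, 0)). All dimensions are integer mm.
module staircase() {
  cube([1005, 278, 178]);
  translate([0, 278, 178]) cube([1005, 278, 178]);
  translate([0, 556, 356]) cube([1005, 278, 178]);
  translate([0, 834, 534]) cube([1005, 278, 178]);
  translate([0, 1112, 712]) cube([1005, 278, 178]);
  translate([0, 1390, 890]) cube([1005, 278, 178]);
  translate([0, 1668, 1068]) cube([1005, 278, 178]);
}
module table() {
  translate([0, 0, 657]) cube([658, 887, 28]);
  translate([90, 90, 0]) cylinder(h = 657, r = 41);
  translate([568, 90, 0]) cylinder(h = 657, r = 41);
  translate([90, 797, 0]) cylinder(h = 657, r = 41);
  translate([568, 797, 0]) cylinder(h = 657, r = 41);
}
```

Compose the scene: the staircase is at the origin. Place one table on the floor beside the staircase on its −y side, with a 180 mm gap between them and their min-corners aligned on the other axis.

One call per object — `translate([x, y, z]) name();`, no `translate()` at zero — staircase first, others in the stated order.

staircase();
translate([0, -1067, 0]) table();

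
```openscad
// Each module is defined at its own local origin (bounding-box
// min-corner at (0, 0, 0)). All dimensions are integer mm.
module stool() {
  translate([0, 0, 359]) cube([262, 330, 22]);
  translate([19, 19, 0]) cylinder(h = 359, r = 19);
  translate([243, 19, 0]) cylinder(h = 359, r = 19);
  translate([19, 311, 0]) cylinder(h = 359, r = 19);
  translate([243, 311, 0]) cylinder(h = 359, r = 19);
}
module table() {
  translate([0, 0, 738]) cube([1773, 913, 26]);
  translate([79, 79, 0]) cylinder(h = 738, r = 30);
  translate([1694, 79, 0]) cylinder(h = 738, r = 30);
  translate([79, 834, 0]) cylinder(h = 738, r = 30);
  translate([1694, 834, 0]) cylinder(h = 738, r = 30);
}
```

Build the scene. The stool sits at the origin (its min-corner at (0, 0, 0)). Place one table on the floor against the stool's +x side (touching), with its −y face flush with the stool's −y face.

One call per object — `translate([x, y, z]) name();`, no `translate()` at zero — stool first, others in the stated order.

stool();
translate([262, 0, 0]) table();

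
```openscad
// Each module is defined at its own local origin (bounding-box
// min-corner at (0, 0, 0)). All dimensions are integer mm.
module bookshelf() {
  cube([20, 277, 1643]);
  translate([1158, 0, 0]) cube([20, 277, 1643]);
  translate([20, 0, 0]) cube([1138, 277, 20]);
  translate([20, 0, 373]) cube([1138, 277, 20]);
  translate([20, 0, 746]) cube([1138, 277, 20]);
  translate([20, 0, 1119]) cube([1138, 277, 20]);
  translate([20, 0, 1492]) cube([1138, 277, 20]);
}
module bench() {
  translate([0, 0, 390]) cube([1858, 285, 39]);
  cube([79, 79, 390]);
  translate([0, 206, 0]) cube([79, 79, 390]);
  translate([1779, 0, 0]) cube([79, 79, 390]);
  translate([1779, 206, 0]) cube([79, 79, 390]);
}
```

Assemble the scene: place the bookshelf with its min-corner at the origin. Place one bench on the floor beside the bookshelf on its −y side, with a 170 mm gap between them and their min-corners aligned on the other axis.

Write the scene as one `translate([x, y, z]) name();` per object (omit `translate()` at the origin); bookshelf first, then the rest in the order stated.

bookshelf();
translate([0, -455, 0]) bench();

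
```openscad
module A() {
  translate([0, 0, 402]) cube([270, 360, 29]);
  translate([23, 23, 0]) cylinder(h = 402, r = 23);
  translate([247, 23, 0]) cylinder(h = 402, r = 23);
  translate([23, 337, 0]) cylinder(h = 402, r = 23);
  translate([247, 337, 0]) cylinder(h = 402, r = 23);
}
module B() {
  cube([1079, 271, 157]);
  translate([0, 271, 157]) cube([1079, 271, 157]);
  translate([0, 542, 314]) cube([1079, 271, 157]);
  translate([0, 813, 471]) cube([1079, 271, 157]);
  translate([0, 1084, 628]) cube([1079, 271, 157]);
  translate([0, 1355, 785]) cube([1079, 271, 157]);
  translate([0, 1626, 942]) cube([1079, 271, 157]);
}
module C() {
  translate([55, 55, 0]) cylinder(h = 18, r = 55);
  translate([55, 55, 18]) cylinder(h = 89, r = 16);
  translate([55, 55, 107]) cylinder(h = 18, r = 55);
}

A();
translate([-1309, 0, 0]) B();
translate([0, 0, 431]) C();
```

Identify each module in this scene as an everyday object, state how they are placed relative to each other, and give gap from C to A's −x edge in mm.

A is a stool. B is a staircase. C is a spool. The staircase is on the floor beside the stool on its −x side. The spool is on top of the stool. The gap from the spool to the stool's −x edge is 0 mm.

The spool's min-x is at 0; the stool's min-x is 0; gap = 0 mm.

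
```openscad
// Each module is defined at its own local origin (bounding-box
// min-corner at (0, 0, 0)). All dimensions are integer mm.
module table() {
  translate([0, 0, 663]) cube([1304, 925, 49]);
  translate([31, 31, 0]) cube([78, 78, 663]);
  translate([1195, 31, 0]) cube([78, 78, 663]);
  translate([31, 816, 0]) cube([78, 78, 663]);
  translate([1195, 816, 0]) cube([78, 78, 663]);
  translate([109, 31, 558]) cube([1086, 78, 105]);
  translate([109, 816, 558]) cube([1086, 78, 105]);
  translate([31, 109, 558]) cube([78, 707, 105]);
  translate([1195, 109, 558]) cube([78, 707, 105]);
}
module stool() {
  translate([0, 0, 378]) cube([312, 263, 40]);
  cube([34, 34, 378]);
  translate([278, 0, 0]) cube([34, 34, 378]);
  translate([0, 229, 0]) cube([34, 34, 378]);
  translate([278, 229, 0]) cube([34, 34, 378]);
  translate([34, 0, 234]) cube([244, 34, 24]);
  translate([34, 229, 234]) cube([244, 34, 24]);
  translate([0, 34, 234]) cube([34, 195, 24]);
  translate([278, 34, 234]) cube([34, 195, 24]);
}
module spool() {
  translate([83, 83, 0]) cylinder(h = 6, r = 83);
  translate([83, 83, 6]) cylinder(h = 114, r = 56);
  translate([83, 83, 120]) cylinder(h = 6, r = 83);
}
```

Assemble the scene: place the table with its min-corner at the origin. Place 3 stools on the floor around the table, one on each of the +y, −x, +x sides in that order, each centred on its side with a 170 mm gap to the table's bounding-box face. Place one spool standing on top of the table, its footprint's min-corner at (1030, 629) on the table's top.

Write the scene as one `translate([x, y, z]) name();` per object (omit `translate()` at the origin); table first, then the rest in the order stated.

table();
translate([496, 1095, 0]) stool();
translate([-482, 331, 0]) stool();
translate([1474, 331, 0]) stool();
translate([1030, 629, 712]) spool();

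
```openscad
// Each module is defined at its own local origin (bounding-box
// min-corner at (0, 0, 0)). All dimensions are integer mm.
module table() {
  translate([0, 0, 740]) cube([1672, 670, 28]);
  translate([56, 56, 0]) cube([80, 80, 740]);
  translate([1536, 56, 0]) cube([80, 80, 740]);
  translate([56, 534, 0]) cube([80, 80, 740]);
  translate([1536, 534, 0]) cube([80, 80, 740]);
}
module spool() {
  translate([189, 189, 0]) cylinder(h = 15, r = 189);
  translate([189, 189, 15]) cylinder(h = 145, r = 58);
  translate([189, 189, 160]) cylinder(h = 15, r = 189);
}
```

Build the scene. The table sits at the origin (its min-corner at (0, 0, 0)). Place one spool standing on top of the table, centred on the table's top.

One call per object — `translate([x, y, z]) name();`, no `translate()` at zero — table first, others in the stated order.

table();
translate([647, 146, 768]) spool();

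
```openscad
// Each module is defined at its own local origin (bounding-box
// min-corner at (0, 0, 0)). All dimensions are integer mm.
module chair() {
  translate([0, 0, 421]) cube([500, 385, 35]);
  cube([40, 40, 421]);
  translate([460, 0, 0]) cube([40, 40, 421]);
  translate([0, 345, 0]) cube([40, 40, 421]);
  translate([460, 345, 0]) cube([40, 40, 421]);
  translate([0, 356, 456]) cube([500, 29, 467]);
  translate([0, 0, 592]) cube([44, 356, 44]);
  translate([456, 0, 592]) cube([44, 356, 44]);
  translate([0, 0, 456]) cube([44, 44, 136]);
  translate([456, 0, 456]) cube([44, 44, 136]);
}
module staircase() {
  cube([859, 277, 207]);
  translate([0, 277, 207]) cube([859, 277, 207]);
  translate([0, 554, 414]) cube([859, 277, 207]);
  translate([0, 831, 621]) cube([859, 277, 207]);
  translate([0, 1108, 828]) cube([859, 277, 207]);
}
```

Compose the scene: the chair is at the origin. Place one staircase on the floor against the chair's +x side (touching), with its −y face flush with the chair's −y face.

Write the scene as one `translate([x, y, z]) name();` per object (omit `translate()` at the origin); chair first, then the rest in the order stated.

chair();
translate([500, 0, 0]) staircase();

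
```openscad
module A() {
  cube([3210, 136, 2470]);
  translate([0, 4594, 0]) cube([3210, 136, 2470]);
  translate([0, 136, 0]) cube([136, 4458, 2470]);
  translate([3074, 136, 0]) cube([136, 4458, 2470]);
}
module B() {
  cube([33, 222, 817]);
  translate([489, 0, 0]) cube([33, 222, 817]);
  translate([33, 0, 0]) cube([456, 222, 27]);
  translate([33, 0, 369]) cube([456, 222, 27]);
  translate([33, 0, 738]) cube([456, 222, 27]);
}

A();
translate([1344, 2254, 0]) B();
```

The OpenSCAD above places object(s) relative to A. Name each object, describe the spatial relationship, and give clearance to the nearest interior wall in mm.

A is a house frame. B is a bookshelf. The bookshelf sits inside the house frame, centred. The clearance to the nearest interior wall is 1208 mm.

Clearances: x = 1208, y = 2118; minimum 1208 mm.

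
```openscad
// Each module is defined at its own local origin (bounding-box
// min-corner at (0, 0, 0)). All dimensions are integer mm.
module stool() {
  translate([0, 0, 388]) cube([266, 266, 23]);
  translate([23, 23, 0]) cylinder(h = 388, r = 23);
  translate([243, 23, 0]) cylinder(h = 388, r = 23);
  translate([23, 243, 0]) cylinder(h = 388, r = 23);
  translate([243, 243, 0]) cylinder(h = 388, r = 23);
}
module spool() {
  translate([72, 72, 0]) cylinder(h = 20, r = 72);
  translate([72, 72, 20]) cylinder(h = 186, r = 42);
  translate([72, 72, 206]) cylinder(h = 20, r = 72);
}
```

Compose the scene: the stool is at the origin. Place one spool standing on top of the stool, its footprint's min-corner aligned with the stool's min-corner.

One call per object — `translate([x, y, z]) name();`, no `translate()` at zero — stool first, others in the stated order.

stool();
translate([0, 0, 411]) spool();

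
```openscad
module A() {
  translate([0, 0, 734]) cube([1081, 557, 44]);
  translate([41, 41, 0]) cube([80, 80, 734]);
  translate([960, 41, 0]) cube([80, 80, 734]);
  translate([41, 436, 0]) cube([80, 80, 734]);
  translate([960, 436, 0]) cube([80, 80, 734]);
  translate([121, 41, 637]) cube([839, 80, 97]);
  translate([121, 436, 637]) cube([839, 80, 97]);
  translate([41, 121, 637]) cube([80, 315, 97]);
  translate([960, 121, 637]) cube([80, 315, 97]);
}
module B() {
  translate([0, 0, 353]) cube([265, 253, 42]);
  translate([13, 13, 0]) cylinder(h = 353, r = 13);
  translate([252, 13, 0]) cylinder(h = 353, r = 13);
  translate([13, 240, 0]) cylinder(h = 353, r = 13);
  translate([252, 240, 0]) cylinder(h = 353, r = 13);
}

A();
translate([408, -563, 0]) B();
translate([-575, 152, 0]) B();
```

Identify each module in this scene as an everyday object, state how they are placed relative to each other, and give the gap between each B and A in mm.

A is a table. B is a stool. Two stools sit around the table at the −y, −x sides. The gap between each stool and the table is 310 mm.

Each stool's nearest face is 310 mm from the table's bounding box.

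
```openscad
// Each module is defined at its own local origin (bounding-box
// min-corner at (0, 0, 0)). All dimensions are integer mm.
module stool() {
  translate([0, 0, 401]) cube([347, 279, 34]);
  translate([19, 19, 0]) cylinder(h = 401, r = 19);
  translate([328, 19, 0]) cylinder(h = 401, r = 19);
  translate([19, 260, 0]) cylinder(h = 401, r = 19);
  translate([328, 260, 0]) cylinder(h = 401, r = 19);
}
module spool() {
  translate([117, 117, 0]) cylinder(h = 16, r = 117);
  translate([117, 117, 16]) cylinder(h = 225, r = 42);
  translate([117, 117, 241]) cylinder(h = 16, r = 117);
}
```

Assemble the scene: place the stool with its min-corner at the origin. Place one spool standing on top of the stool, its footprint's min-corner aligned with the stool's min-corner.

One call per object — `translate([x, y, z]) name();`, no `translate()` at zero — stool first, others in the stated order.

stool();
translate([0, 0, 435]) spool();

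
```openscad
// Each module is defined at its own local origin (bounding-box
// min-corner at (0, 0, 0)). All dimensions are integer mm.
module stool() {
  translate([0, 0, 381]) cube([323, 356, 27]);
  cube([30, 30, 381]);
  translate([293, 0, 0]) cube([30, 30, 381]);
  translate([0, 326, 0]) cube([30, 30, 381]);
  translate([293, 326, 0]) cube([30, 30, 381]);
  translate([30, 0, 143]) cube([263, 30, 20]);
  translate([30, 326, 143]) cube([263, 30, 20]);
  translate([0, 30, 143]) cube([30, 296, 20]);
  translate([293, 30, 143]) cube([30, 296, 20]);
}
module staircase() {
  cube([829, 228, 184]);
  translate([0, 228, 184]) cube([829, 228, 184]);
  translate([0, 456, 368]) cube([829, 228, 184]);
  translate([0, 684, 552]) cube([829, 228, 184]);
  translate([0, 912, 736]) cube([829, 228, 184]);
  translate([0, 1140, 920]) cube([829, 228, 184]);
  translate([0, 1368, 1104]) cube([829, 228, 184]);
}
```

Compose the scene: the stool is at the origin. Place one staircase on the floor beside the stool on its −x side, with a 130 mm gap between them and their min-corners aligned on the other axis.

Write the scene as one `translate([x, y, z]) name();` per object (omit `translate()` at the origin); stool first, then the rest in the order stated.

stool();
translate([-959, 0, 0]) staircase();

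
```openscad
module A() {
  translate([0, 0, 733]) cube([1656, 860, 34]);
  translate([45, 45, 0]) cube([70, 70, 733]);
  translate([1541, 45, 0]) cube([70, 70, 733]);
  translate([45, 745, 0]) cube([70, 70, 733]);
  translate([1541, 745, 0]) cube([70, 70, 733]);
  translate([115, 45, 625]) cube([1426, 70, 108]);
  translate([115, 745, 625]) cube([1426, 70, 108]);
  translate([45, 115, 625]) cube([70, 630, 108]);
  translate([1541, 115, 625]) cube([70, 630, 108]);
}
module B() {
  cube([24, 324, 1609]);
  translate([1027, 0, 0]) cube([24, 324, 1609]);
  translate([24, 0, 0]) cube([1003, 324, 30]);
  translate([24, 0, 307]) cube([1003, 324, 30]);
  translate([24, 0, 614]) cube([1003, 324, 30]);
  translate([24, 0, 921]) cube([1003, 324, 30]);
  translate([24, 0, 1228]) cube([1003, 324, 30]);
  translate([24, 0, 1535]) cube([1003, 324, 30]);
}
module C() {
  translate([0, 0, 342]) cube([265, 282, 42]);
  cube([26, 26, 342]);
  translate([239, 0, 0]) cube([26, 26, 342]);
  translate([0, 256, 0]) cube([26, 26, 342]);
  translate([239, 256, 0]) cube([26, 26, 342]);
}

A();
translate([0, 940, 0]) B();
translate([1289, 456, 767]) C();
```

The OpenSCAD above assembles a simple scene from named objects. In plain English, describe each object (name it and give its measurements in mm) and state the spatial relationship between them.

A is a table: top 1656 mm (x) × 860 mm (y), 34 mm thick, upper face at z = 767 mm, on four 70×70 mm square legs, each inset 45 mm from the nearest pair of top edges, running from z = 0 to the bottom of the top. Four apron rails, 70 mm thick and 108 mm tall, run between adjacent legs with their top edges flush with the underside of the top and their outer faces flush with the legs' outer faces.

B is an open bookshelf. Two side panels, each 24 mm thick, 324 mm deep and 1609 mm tall, stand 1051 mm apart (outside-to-outside). Between them sit 6 shelves, each 30 mm thick and 324 mm deep, spanning the full gap between the sides. The bottom shelf rests on the floor (its underside at z = 0) and the clear gap between one shelf's top and the next shelf's underside is 277 mm.

C is a four-legged stool. The seat is a 265×282×42 mm slab whose top surface is at z = 384 mm; four square legs, each 26×26 mm in cross-section, run from the floor (z = 0) to the underside of the seat, each flush with a corner of the seat.

The bookshelf is on the floor beside the table on its +y side. The stool is on top of the table.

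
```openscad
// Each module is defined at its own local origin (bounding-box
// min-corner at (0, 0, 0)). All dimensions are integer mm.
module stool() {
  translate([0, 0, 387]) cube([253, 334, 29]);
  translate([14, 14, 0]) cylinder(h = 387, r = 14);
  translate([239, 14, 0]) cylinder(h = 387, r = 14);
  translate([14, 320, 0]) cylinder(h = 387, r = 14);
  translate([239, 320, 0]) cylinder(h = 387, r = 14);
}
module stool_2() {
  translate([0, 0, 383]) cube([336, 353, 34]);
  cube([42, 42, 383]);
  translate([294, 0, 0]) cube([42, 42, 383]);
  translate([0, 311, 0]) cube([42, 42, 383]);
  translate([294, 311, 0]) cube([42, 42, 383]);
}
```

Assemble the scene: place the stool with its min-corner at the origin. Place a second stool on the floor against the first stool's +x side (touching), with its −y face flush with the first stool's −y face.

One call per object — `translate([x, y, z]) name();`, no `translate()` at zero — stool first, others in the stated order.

stool();
translate([253, 0, 0]) stool_2();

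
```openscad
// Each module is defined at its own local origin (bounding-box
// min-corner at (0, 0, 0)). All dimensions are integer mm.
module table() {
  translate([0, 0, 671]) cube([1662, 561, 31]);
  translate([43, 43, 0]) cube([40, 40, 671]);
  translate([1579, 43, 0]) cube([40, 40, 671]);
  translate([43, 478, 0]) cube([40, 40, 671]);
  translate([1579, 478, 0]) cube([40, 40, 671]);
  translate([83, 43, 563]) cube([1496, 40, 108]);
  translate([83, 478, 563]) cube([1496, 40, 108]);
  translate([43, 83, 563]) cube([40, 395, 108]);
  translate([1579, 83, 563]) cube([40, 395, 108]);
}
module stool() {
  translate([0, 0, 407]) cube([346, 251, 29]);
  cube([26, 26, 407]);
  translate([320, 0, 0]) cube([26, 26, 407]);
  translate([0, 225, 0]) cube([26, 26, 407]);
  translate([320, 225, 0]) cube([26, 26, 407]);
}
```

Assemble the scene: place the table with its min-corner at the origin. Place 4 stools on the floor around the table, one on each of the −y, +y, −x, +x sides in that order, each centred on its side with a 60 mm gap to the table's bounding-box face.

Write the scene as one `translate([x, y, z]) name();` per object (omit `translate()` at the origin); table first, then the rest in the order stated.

table();
translate([658, -311, 0]) stool();
translate([658, 621, 0]) stool();
translate([-406, 155, 0]) stool();
translate([1722, 155, 0]) stool();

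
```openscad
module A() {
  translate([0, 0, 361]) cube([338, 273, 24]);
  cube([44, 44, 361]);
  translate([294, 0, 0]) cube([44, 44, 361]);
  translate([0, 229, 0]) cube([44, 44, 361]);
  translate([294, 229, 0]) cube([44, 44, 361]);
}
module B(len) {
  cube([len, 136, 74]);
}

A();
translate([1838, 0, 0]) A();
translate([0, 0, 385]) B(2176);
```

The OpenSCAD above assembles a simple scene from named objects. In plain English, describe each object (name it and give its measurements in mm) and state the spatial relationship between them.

A is a simple wooden stool: a rectangular seat 338 mm (x) by 273 mm (y), 24 mm thick, top face at z = 385 mm, on four square legs, each 44×44 mm in cross-section. The legs rest on z = 0, each flush with a corner of the seat.

B is a rectangular beam 2176 mm long (x), 136 mm deep (y), 74 mm thick (z).

The beam spans the tops of two stools placed 1500 mm apart, resting at z = 385 mm.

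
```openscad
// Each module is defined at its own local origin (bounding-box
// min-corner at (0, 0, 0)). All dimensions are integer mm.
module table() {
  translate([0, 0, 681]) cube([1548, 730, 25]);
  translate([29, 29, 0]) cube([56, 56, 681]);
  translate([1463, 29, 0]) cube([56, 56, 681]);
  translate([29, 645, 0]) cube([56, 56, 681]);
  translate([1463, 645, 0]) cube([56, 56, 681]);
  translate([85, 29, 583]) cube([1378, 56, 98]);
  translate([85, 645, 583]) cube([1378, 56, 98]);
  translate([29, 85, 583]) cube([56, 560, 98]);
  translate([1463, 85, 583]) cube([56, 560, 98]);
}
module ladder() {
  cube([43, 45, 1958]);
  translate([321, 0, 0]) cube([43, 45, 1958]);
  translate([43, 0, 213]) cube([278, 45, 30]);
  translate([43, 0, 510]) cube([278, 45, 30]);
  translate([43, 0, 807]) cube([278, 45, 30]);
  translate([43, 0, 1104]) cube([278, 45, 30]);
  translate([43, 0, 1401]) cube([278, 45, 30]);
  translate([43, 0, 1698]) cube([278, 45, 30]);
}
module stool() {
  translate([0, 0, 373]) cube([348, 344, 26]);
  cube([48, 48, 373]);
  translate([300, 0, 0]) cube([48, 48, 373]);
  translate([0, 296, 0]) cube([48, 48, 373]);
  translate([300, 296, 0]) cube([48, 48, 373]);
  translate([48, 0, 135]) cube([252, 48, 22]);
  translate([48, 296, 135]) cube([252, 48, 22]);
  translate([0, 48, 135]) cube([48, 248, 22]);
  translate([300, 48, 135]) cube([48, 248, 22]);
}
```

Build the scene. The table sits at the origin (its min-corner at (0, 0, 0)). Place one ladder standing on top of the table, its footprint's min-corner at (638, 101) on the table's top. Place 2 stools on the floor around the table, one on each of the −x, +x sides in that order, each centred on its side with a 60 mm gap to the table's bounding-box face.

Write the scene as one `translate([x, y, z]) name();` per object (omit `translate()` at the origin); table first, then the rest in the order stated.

table();
translate([638, 101, 706]) ladder();
translate([-408, 193, 0]) stool();
translate([1608, 193, 0]) stool();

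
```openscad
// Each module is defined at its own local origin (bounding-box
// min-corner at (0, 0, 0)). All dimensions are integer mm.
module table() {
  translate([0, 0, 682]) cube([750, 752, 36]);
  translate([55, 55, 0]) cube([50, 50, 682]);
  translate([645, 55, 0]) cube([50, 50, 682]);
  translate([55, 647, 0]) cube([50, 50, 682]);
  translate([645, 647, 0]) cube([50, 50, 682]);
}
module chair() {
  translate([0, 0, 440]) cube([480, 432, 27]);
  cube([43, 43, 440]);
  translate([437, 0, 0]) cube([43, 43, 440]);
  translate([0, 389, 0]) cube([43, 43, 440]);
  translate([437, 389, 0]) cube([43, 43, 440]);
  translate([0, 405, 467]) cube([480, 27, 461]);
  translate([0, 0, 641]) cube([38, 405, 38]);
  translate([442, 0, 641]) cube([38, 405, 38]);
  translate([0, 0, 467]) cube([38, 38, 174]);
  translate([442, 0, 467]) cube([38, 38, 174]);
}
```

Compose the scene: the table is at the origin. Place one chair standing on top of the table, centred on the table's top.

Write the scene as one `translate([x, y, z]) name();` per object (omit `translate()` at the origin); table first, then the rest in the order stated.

table();
translate([135, 160, 718]) chair();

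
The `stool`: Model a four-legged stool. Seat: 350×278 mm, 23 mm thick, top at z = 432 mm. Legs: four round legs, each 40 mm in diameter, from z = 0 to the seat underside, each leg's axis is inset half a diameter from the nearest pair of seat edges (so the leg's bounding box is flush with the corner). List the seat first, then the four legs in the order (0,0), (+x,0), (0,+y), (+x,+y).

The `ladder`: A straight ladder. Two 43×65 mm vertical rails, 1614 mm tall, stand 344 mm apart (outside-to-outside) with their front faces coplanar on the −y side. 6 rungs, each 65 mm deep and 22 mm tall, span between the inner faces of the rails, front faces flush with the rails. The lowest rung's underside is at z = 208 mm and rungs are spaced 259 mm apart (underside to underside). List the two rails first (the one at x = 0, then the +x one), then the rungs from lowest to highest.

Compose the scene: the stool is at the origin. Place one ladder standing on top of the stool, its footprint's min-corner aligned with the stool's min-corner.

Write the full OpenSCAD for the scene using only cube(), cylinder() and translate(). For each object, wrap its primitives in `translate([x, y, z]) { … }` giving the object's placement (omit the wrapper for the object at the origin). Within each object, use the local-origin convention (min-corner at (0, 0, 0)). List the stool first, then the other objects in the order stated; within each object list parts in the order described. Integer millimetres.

translate([0, 0, 409]) cube([350, 278, 23]);
translate([20, 20, 0]) cylinder(h = 409, r = 20);
translate([330, 20, 0]) cylinder(h = 409, r = 20);
translate([20, 258, 0]) cylinder(h = 409, r = 20);
translate([330, 258, 0]) cylinder(h = 409, r = 20);
translate([0, 0, 432]) {
  cube([43, 65, 1614]);
  translate([301, 0, 0]) cube([43, 65, 1614]);
  translate([43, 0, 208]) cube([258, 65, 22]);
  translate([43, 0, 467]) cube([258, 65, 22]);
  translate([43, 0, 726]) cube([258, 65, 22]);
  translate([43, 0, 985]) cube([258, 65, 22]);
  translate([43, 0, 1244]) cube([258, 65, 22]);
  translate([43, 0, 1503]) cube([258, 65, 22]);
}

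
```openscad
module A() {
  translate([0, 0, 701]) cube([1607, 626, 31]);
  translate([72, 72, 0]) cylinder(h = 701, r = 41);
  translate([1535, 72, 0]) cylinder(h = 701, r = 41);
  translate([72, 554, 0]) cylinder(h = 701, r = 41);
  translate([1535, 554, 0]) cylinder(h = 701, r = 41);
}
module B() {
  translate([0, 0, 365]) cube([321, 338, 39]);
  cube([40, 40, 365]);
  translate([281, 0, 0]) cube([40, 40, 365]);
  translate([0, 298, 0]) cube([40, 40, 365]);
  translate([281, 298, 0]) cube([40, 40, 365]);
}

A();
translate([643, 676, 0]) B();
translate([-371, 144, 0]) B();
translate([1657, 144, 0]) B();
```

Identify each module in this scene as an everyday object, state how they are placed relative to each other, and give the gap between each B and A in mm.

A is a table. B is a stool. Three stools sit around the table at the +y, −x, +x sides. The gap between each stool and the table is 50 mm.

Each stool's nearest face is 50 mm from the table's bounding box.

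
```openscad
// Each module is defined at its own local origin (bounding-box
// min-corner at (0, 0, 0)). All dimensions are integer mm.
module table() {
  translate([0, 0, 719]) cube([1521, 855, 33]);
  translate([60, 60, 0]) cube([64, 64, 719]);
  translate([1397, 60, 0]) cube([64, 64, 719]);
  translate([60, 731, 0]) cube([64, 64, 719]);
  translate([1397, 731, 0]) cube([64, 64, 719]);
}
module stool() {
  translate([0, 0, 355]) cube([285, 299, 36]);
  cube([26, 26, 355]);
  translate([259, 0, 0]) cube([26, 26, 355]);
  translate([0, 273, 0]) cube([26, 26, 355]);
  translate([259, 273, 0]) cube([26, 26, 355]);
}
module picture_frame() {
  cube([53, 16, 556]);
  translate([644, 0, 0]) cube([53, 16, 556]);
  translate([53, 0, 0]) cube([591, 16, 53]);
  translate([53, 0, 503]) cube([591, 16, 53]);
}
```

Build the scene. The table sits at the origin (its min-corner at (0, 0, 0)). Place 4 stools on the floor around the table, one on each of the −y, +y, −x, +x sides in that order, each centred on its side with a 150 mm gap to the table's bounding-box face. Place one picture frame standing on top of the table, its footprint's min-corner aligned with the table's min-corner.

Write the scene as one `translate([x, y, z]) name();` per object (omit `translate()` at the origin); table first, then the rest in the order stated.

table();
translate([618, -449, 0]) stool();
translate([618, 1005, 0]) stool();
translate([-435, 278, 0]) stool();
translate([1671, 278, 0]) stool();
translate([0, 0, 752]) picture_frame();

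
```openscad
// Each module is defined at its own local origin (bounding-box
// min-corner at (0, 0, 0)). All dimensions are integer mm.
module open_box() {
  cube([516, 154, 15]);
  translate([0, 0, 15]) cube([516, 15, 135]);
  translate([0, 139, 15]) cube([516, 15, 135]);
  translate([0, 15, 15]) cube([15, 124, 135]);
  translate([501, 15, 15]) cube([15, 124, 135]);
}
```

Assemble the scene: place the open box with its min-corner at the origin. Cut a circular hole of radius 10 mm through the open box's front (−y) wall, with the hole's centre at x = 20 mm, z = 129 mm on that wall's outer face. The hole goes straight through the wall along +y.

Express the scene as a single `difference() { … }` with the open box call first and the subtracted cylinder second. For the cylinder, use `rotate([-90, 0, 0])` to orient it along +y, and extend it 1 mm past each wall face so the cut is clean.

difference() {
  open_box();
  translate([20, -1, 129]) rotate([-90, 0, 0]) cylinder(h = 17, r = 10);
}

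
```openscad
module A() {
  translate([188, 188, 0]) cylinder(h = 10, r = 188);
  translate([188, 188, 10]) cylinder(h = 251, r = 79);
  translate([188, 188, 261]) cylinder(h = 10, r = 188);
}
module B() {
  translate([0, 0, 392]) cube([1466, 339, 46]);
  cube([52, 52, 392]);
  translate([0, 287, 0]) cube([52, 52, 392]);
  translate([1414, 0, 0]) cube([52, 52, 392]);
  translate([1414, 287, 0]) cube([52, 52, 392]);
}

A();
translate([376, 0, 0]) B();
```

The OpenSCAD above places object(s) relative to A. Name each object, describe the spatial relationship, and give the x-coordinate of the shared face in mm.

A is a spool. B is a bench. The bench is against the spool's +x side, with their −y faces flush. The x-coordinate of the shared face is 376 mm.

The spool's +x face and the bench's −x face are both at x = 376 mm.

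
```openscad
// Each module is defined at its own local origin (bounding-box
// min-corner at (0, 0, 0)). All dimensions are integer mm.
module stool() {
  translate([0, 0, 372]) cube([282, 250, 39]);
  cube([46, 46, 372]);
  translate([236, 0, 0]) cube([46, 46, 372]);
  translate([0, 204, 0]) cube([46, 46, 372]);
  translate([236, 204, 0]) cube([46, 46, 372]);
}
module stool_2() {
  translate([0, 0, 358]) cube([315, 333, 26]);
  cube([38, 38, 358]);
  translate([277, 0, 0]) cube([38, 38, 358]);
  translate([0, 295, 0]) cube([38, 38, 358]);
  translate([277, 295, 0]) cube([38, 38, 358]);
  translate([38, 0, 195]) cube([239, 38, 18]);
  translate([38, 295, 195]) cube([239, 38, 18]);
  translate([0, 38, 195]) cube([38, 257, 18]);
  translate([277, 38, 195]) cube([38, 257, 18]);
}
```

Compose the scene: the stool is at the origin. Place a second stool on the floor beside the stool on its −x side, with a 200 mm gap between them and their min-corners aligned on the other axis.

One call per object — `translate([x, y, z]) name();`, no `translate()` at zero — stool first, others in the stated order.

stool();
translate([-515, 0, 0]) stool_2();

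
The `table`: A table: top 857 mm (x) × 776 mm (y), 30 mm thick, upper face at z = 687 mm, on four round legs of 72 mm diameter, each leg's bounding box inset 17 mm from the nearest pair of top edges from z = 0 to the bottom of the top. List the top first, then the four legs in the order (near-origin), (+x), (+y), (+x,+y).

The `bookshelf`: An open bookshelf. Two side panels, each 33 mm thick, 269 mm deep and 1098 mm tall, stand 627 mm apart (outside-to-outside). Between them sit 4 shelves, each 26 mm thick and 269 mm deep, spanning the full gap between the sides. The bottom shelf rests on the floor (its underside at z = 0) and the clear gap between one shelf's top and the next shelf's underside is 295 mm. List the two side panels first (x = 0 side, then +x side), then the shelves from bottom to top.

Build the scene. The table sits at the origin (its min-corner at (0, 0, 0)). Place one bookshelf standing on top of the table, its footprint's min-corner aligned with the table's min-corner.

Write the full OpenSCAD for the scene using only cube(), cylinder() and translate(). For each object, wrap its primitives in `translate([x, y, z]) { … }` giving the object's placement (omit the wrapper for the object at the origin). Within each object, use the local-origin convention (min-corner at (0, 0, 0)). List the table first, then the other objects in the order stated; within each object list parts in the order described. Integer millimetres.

translate([0, 0, 657]) cube([857, 776, 30]);
translate([53, 53, 0]) cylinder(h = 657, r = 36);
translate([804, 53, 0]) cylinder(h = 657, r = 36);
translate([53, 723, 0]) cylinder(h = 657, r = 36);
translate([804, 723, 0]) cylinder(h = 657, r = 36);
translate([0, 0, 687]) {
  cube([33, 269, 1098]);
  translate([594, 0, 0]) cube([33, 269, 1098]);
  translate([33, 0, 0]) cube([561, 269, 26]);
  translate([33, 0, 321]) cube([561, 269, 26]);
  translate([33, 0, 642]) cube([561, 269, 26]);
  translate([33, 0, 963]) cube([561, 269, 26]);
}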